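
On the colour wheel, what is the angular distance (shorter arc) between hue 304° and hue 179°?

125°

|304 − 179| = 125.
125 ≤ 180, so the shorter arc is 125°.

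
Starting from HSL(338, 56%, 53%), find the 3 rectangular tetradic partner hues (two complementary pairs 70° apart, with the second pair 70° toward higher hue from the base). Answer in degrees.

A rectangular tetradic uses two complementary pairs 70° apart: offsets 0°, 70°, 180°, 250°.
338 + 70 = 408 → 408 − 360 = 48°
338 + 180 = 518 → 518 − 360 = 158°
338 + 250 = 588 → 588 − 360 = 228°

48°, 158° and 228°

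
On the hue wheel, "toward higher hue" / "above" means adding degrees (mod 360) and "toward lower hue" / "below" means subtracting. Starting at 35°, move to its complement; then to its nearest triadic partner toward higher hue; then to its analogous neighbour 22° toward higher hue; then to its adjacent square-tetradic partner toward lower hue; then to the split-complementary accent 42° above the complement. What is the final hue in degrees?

129°

35 + 180 = 215°   (complement)
215 + 120 = 335°   (triadic ↑)
335 + 22 = 357°   (analog 22° ↑)
357 − 90 = 267°   (square ↓)
267 + 222 = 489 → 489 − 360 = 129°   (split-comp 42° ↑)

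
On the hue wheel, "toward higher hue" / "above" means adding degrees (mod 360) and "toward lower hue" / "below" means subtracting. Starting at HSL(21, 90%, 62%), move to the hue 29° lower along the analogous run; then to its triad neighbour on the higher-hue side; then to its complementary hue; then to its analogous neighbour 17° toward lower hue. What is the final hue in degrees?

−29° (analog 29° ↓): 21 − 29 = -8 → -8 + 360 = 352°
+120° (triadic ↑): 352 + 120 = 472 → 472 − 360 = 112°
+180° (complement): 112 + 180 = 292°
−17° (analog 17° ↓): 292 − 17 = 275°

275°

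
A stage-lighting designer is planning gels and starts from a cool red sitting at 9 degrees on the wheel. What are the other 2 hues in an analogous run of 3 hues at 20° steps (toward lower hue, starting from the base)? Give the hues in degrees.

Analogous hues sit every 20° along the wheel.
9 − 20 = -11 → -11 + 360 = 349°
9 − 40 = -31 → -31 + 360 = 329°

349° and 329°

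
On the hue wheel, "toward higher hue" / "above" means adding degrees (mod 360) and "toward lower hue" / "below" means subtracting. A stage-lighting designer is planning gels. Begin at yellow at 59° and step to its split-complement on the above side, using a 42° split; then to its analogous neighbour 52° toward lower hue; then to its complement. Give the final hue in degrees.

49°

59 + 222 = 281°   (split-comp 42° ↑)
281 − 52 = 229°   (analog 52° ↓)
229 + 180 = 409 → 409 − 360 = 49°   (complement)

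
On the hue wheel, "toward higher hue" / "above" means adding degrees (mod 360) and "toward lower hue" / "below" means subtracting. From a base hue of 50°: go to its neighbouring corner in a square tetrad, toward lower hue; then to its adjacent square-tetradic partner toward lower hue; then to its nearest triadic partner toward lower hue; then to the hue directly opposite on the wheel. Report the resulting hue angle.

290°

−90° (square ↓): 50 − 90 = -40 → -40 + 360 = 320°
−90° (square ↓): 320 − 90 = 230°
−120° (triadic ↓): 230 − 120 = 110°
+180° (complement): 110 + 180 = 290°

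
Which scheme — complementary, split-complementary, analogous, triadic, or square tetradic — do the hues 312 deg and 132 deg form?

Sort the hues: 132°, 312°.
Successive gaps around the wheel: 180°, 180°.
Two hues 180° apart are complementary.

complementary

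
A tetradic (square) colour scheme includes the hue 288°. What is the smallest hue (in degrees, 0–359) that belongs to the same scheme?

18°

A square tetradic scheme places four hues every 90°.
The full set through 288° is {18°, 108°, 198°, 288°}.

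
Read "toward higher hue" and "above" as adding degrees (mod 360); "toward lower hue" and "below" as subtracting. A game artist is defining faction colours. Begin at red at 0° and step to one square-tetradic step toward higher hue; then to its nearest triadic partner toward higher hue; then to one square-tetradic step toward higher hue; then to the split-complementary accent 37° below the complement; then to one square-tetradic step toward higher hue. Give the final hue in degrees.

173°

+90° (square ↑): 0 + 90 = 90°
+120° (triadic ↑): 90 + 120 = 210°
+90° (square ↑): 210 + 90 = 300°
+143° (split-comp 37° ↓): 300 + 143 = 443 → 443 − 360 = 83°
+90° (square ↑): 83 + 90 = 173°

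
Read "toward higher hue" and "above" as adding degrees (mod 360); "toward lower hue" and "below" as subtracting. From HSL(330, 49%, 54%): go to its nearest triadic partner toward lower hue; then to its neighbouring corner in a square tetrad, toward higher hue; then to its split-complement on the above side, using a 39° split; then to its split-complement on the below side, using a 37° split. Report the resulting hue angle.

−120° (triadic ↓): 330 − 120 = 210°
+90° (square ↑): 210 + 90 = 300°
+219° (split-comp 39° ↑): 300 + 219 = 519 → 519 − 360 = 159°
+143° (split-comp 37° ↓): 159 + 143 = 302°

302°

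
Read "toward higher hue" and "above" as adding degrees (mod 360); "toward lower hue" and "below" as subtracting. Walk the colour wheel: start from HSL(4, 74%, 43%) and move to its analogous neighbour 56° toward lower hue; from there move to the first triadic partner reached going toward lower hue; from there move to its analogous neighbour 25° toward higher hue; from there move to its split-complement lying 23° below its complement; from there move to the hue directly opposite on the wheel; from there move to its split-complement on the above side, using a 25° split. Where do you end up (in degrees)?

4 − 56 = -52 → -52 + 360 = 308°   (analog 56° ↓)
308 − 120 = 188°   (triadic ↓)
188 + 25 = 213°   (analog 25° ↑)
213 + 157 = 370 → 370 − 360 = 10°   (split-comp 23° ↓)
10 + 180 = 190°   (complement)
190 + 205 = 395 → 395 − 360 = 35°   (split-comp 25° ↑)

35°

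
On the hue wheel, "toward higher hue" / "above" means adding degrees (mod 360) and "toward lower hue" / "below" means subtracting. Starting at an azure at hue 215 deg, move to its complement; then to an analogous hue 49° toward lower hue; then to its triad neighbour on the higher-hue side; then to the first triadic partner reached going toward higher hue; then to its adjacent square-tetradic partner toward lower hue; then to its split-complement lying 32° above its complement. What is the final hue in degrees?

215 + 180 = 395 → 395 − 360 = 35°   (complement)
35 − 49 = -14 → -14 + 360 = 346°   (analog 49° ↓)
346 + 120 = 466 → 466 − 360 = 106°   (triadic ↑)
106 + 120 = 226°   (triadic ↑)
226 − 90 = 136°   (square ↓)
136 + 212 = 348°   (split-comp 32° ↑)

348°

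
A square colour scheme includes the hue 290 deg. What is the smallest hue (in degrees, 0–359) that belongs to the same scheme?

A square tetradic scheme places four hues every 90°.
The full set through 290° is {20°, 110°, 200°, 290°}.

20°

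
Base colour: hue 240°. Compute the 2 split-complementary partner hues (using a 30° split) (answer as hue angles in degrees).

30° and 90°

Split-complementary hues sit 30° either side of the complement.
Complement of 240°: 240 + 180 = 420 → 420 − 360 = 60°
60 − 30 = 30°
60 + 30 = 90°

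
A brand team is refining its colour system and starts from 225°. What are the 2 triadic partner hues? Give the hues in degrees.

A triad places three hues 120° apart.
225 + 120 = 345°
225 + 240 = 465 → 465 − 360 = 105°

345° and 105°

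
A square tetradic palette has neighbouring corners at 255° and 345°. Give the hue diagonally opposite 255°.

75°

A square tetradic scheme places four hues 90° apart; opposite corners are 180° apart.
255 + 180 = 435 → 435 − 360 = 75°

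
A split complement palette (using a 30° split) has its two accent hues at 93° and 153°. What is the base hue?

The accents sit 30° either side of the complement, so the complement is their short-arc midpoint on the wheel.
Short-arc midpoint of 93° and 153°: 123°.
Base is 180° from the complement: 123 − 180 = -57 → -57 + 360 = 303°

303°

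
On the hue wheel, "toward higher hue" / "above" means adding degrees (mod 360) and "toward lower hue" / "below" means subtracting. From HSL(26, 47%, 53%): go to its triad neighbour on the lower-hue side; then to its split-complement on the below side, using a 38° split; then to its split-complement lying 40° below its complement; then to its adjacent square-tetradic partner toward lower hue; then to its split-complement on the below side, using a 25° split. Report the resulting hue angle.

26 − 120 = -94 → -94 + 360 = 266°   (triadic ↓)
266 + 142 = 408 → 408 − 360 = 48°   (split-comp 38° ↓)
48 + 140 = 188°   (split-comp 40° ↓)
188 − 90 = 98°   (square ↓)
98 + 155 = 253°   (split-comp 25° ↓)

253°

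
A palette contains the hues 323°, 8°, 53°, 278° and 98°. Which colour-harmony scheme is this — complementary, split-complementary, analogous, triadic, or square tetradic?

Sort the hues: 8°, 53°, 98°, 278°, 323°.
Successive gaps around the wheel: 45°, 45°, 180°, 45°, 45°.
A run of hues at equal small steps (45°) with one large closing gap is an analogous group.

analogous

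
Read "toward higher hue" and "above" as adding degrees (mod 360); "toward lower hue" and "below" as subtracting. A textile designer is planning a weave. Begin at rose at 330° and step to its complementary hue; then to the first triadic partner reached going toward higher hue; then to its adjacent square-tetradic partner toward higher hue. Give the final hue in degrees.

+180° (complement): 330 + 180 = 510 → 510 − 360 = 150°
+120° (triadic ↑): 150 + 120 = 270°
+90° (square ↑): 270 + 90 = 360 → 360 − 360 = 0°

0°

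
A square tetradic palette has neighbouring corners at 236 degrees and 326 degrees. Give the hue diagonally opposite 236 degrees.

56°

A square tetradic scheme places four hues 90° apart; opposite corners are 180° apart.
236 + 180 = 416 → 416 − 360 = 56°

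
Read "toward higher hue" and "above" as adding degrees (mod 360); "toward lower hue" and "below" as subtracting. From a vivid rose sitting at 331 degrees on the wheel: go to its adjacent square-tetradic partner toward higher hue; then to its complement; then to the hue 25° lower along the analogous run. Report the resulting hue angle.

+90° (square ↑): 331 + 90 = 421 → 421 − 360 = 61°
+180° (complement): 61 + 180 = 241°
−25° (analog 25° ↓): 241 − 25 = 216°

216°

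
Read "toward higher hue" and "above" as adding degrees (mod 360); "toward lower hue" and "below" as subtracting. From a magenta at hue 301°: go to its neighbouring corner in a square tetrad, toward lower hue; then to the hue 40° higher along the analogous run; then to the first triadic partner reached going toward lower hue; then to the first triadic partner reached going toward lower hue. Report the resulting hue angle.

11°

301 − 90 = 211°   (square ↓)
211 + 40 = 251°   (analog 40° ↑)
251 − 120 = 131°   (triadic ↓)
131 − 120 = 11°   (triadic ↓)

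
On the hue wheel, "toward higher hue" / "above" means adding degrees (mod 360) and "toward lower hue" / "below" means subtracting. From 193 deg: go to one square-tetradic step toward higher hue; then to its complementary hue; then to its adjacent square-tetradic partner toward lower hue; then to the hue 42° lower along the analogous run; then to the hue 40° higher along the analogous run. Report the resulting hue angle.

193 + 90 = 283°   (square ↑)
283 + 180 = 463 → 463 − 360 = 103°   (complement)
103 − 90 = 13°   (square ↓)
13 − 42 = -29 → -29 + 360 = 331°   (analog 42° ↓)
331 + 40 = 371 → 371 − 360 = 11°   (analog 40° ↑)

11°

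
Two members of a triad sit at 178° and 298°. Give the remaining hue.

A triad spaces three hues 120° apart.
The full set is {58°, 178°, 298°}.

58°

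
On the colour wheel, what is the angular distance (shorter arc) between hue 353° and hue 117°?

124°

|353 − 117| = 236.
The shorter arc is 360 − 236 = 124°.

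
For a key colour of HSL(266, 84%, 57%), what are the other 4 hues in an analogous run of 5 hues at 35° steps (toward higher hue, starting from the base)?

Analogous hues sit every 35° along the wheel.
266 + 35 = 301°
266 + 70 = 336°
266 + 105 = 371 → 371 − 360 = 11°
266 + 140 = 406 → 406 − 360 = 46°

301°, 336°, 11°, 46°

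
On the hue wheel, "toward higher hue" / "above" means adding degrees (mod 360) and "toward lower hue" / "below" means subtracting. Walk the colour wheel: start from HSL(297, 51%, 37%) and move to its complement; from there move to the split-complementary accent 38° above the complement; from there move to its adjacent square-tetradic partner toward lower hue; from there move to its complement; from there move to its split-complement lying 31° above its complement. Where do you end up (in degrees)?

297 + 180 = 477 → 477 − 360 = 117°   (complement)
117 + 218 = 335°   (split-comp 38° ↑)
335 − 90 = 245°   (square ↓)
245 + 180 = 425 → 425 − 360 = 65°   (complement)
65 + 211 = 276°   (split-comp 31° ↑)

276°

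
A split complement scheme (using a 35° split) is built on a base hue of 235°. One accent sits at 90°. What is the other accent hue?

20°

Split-complementary hues sit 35° either side of the complement.
Complement of the base 235°: 235 + 180 = 415 → 415 − 360 = 55°
The given accent 90° is 35° one side of 55°; the other accent sits 35° the other side: 55 − 35 = 20°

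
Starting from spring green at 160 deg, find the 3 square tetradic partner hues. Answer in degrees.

250°, 340°, and 70°

160 + 90 = 250°
160 + 180 = 340°
160 + 270 = 430 → 430 − 360 = 70°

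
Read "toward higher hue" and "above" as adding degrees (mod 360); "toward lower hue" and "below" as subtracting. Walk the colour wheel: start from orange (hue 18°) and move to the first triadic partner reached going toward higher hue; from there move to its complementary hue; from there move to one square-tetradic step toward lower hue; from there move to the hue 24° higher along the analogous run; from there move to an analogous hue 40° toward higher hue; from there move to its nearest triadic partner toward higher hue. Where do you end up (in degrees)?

52°

18 + 120 = 138°   (triadic ↑)
138 + 180 = 318°   (complement)
318 − 90 = 228°   (square ↓)
228 + 24 = 252°   (analog 24° ↑)
252 + 40 = 292°   (analog 40° ↑)
292 + 120 = 412 → 412 − 360 = 52°   (triadic ↑)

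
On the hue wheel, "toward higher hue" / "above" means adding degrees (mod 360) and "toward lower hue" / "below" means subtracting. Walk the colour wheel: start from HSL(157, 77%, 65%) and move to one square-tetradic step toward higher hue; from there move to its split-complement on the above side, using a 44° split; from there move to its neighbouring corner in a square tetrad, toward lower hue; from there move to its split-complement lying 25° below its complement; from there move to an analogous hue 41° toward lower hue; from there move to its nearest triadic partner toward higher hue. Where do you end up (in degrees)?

255°

square ↑ +90°: 157 + 90 = 247°
split-comp 44° ↑ +224°: 247 + 224 = 471 → 471 − 360 = 111°
square ↓ −90°: 111 − 90 = 21°
split-comp 25° ↓ +155°: 21 + 155 = 176°
analog 41° ↓ −41°: 176 − 41 = 135°
triadic ↑ +120°: 135 + 120 = 255°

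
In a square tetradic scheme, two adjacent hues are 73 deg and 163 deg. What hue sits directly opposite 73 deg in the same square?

253°

A square tetradic scheme places four hues 90° apart; opposite corners are 180° apart.
73 + 180 = 253°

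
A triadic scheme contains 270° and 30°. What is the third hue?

150°

A triad spaces three hues 120° apart.
The full set is {30°, 150°, 270°}.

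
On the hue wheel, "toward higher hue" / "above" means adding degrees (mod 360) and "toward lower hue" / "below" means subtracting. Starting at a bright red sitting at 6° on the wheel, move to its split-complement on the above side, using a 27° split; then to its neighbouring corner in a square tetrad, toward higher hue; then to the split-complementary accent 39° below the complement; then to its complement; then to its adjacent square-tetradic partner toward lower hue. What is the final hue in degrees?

6 + 207 = 213°   (split-comp 27° ↑)
213 + 90 = 303°   (square ↑)
303 + 141 = 444 → 444 − 360 = 84°   (split-comp 39° ↓)
84 + 180 = 264°   (complement)
264 − 90 = 174°   (square ↓)

174°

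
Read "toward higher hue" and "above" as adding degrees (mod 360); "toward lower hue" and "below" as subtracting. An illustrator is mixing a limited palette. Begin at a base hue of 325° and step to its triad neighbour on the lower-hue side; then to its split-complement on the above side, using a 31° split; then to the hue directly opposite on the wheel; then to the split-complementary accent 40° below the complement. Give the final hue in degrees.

16°

−120° (triadic ↓): 325 − 120 = 205°
+211° (split-comp 31° ↑): 205 + 211 = 416 → 416 − 360 = 56°
+180° (complement): 56 + 180 = 236°
+140° (split-comp 40° ↓): 236 + 140 = 376 → 376 − 360 = 16°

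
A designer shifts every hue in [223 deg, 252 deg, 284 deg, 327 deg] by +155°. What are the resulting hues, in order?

18°, 47°, 79°, 122°

223 + 155 = 378 → 378 − 360 = 18°
252 + 155 = 407 → 407 − 360 = 47°
284 + 155 = 439 → 439 − 360 = 79°
327 + 155 = 482 → 482 − 360 = 122°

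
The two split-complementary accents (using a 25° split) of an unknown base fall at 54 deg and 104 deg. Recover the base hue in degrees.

The accents sit 25° either side of the complement, so the complement is their short-arc midpoint on the wheel.
Short-arc midpoint of 54° and 104°: 79°.
Base is 180° from the complement: 79 − 180 = -101 → -101 + 360 = 259°

259°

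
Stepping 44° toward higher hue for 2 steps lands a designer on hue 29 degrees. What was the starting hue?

301°

2 steps of 44° (toward higher hue) give a net shift of +88°.
Start = end − shift: 29 − 88 = -59 → -59 + 360 = 301°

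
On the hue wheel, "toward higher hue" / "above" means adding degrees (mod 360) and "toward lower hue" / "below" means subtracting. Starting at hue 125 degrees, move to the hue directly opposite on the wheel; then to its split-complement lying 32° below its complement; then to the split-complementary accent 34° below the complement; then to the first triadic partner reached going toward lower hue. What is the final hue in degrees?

125 + 180 = 305°   (complement)
305 + 148 = 453 → 453 − 360 = 93°   (split-comp 32° ↓)
93 + 146 = 239°   (split-comp 34° ↓)
239 − 120 = 119°   (triadic ↓)

119°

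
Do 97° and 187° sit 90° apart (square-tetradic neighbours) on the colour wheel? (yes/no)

yes

Angular distance: |97 − 187| = 90 = 90°.
90° apart (square-tetradic neighbours) requires 90°.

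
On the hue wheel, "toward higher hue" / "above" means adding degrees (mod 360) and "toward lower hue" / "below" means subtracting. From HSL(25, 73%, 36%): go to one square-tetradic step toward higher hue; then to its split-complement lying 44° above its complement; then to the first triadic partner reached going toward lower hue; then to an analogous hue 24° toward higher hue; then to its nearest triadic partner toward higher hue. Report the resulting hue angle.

3°

square ↑ +90°: 25 + 90 = 115°
split-comp 44° ↑ +224°: 115 + 224 = 339°
triadic ↓ −120°: 339 − 120 = 219°
analog 24° ↑ +24°: 219 + 24 = 243°
triadic ↑ +120°: 243 + 120 = 363 → 363 − 360 = 3°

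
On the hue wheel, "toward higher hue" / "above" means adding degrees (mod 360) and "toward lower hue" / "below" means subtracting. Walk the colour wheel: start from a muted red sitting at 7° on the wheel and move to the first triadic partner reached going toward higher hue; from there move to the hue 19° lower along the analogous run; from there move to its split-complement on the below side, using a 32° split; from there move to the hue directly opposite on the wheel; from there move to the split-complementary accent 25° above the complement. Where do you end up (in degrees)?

triadic ↑ +120°: 7 + 120 = 127°
analog 19° ↓ −19°: 127 − 19 = 108°
split-comp 32° ↓ +148°: 108 + 148 = 256°
complement +180°: 256 + 180 = 436 → 436 − 360 = 76°
split-comp 25° ↑ +205°: 76 + 205 = 281°

281°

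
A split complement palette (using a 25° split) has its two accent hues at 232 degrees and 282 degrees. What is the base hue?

The accents sit 25° either side of the complement, so the complement is their short-arc midpoint on the wheel.
Short-arc midpoint of 232° and 282°: 257°.
Base is 180° from the complement: 257 − 180 = 77°

77°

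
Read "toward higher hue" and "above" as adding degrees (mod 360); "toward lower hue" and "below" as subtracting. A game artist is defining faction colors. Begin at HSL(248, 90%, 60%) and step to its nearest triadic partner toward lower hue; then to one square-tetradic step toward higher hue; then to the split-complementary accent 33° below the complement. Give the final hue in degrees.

5°

−120° (triadic ↓): 248 − 120 = 128°
+90° (square ↑): 128 + 90 = 218°
+147° (split-comp 33° ↓): 218 + 147 = 365 → 365 − 360 = 5°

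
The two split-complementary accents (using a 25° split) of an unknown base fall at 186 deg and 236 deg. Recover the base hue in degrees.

The accents sit 25° either side of the complement, so the complement is their short-arc midpoint on the wheel.
Short-arc midpoint of 186° and 236°: 211°.
Base is 180° from the complement: 211 − 180 = 31°

31°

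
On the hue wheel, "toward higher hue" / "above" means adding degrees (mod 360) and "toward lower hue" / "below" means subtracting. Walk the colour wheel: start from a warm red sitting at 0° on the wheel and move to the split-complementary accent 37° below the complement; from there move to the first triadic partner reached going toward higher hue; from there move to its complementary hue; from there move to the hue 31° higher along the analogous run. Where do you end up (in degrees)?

0 + 143 = 143°   (split-comp 37° ↓)
143 + 120 = 263°   (triadic ↑)
263 + 180 = 443 → 443 − 360 = 83°   (complement)
83 + 31 = 114°   (analog 31° ↑)

114°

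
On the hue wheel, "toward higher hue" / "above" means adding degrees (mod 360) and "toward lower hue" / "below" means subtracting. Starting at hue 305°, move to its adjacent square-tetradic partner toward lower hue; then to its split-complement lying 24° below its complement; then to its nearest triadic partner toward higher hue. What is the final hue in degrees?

−90° (square ↓): 305 − 90 = 215°
+156° (split-comp 24° ↓): 215 + 156 = 371 → 371 − 360 = 11°
+120° (triadic ↑): 11 + 120 = 131°

131°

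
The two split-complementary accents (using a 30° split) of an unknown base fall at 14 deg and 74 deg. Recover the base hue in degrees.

224°

The accents sit 30° either side of the complement, so the complement is their short-arc midpoint on the wheel.
Short-arc midpoint of 14° and 74°: 44°.
Base is 180° from the complement: 44 − 180 = -136 → -136 + 360 = 224°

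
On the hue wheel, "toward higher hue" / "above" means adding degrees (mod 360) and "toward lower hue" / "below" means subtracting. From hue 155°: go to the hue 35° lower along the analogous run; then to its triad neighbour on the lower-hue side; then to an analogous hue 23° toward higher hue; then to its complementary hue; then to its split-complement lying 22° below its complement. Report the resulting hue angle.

1°

−35° (analog 35° ↓): 155 − 35 = 120°
−120° (triadic ↓): 120 − 120 = 0°
+23° (analog 23° ↑): 0 + 23 = 23°
+180° (complement): 23 + 180 = 203°
+158° (split-comp 22° ↓): 203 + 158 = 361 → 361 − 360 = 1°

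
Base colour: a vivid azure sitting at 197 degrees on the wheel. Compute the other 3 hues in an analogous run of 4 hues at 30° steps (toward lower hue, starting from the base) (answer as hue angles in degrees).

167°, 137° and 107°

Analogous hues sit every 30° along the wheel.
197 − 30 = 167°
197 − 60 = 137°
197 − 90 = 107°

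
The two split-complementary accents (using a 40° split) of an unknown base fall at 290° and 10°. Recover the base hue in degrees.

150°

The accents sit 40° either side of the complement, so the complement is their short-arc midpoint on the wheel.
Short-arc midpoint of 290° and 10°: 330°.
Base is 180° from the complement: 330 − 180 = 150°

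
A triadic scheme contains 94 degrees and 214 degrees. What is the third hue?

A triad spaces three hues 120° apart.
The full set is {94°, 214°, 334°}.

334°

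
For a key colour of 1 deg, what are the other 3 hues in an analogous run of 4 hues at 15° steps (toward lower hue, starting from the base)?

346°, 331°, and 316°

1 − 15 = -14 → -14 + 360 = 346°
1 − 30 = -29 → -29 + 360 = 331°
1 − 45 = -44 → -44 + 360 = 316°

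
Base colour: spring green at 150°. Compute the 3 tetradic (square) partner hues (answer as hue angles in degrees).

150 + 90 = 240°
150 + 180 = 330°
150 + 270 = 420 → 420 − 360 = 60°

240°, 330°, 60°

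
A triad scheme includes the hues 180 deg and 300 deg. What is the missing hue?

A triad places three hues 120° apart.
The full set through 180° is {60°, 180°, 300°}.
Given {180°, 300°}, the missing hue is 60°.

60°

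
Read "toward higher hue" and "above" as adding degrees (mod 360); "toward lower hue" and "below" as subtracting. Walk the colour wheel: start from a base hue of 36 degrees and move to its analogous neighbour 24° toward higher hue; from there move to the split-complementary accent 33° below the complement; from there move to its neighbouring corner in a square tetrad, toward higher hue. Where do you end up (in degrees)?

+24° (analog 24° ↑): 36 + 24 = 60°
+147° (split-comp 33° ↓): 60 + 147 = 207°
+90° (square ↑): 207 + 90 = 297°

297°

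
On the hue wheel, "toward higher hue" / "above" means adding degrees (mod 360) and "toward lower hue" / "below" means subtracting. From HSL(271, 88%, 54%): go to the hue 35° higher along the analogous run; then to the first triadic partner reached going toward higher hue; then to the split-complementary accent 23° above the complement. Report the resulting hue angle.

271 + 35 = 306°   (analog 35° ↑)
306 + 120 = 426 → 426 − 360 = 66°   (triadic ↑)
66 + 203 = 269°   (split-comp 23° ↑)

269°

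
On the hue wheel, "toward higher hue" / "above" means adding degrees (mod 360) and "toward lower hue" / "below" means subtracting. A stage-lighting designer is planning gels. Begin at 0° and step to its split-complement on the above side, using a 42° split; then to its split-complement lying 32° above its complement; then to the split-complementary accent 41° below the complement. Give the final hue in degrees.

split-comp 42° ↑ +222°: 0 + 222 = 222°
split-comp 32° ↑ +212°: 222 + 212 = 434 → 434 − 360 = 74°
split-comp 41° ↓ +139°: 74 + 139 = 213°

213°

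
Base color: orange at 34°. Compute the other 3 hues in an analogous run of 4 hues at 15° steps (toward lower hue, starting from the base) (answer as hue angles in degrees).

Analogous hues sit every 15° along the wheel.
34 − 15 = 19°
34 − 30 = 4°
34 − 45 = -11 → -11 + 360 = 349°

19°, 4° and 349°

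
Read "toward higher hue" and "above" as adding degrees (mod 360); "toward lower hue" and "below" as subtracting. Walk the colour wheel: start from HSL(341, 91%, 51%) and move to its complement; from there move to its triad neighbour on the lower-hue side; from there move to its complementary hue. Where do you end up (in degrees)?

221°

complement +180°: 341 + 180 = 521 → 521 − 360 = 161°
triadic ↓ −120°: 161 − 120 = 41°
complement +180°: 41 + 180 = 221°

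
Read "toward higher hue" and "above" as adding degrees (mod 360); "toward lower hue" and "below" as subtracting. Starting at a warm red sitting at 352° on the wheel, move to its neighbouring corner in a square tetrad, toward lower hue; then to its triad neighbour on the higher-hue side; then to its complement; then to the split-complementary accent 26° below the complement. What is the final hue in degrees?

356°

352 − 90 = 262°   (square ↓)
262 + 120 = 382 → 382 − 360 = 22°   (triadic ↑)
22 + 180 = 202°   (complement)
202 + 154 = 356°   (split-comp 26° ↓)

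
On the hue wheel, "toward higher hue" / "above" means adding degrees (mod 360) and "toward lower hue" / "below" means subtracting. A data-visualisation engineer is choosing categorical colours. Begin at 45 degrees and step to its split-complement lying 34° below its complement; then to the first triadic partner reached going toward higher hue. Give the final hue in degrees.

311°

split-comp 34° ↓ +146°: 45 + 146 = 191°
triadic ↑ +120°: 191 + 120 = 311°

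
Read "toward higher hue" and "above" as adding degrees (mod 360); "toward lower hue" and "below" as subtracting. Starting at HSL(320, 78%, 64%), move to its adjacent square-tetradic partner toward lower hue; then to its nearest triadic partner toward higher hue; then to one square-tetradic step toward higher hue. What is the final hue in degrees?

80°

320 − 90 = 230°   (square ↓)
230 + 120 = 350°   (triadic ↑)
350 + 90 = 440 → 440 − 360 = 80°   (square ↑)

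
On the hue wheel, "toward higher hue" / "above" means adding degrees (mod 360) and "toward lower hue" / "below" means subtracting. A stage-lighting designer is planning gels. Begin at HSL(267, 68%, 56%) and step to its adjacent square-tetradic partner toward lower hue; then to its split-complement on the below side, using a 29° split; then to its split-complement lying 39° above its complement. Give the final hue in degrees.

267 − 90 = 177°   (square ↓)
177 + 151 = 328°   (split-comp 29° ↓)
328 + 219 = 547 → 547 − 360 = 187°   (split-comp 39° ↑)

187°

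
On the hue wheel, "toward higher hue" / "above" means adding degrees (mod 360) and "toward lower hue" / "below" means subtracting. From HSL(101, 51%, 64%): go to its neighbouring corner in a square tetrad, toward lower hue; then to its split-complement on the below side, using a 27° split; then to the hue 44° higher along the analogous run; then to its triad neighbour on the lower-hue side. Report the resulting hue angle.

88°

−90° (square ↓): 101 − 90 = 11°
+153° (split-comp 27° ↓): 11 + 153 = 164°
+44° (analog 44° ↑): 164 + 44 = 208°
−120° (triadic ↓): 208 − 120 = 88°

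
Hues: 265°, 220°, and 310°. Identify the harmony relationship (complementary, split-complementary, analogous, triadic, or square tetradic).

Sort the hues: 220°, 265°, 310°.
Successive gaps around the wheel: 45°, 45°, 270°.
A run of hues at equal small steps (45°) with one large closing gap is an analogous group.

analogous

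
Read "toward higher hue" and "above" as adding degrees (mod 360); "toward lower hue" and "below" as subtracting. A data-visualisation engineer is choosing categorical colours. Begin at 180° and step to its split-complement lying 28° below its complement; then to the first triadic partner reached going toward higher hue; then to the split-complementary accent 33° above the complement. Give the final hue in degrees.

split-comp 28° ↓ +152°: 180 + 152 = 332°
triadic ↑ +120°: 332 + 120 = 452 → 452 − 360 = 92°
split-comp 33° ↑ +213°: 92 + 213 = 305°

305°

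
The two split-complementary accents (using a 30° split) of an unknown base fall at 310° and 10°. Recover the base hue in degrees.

160°

The accents sit 30° either side of the complement, so the complement is their short-arc midpoint on the wheel.
Short-arc midpoint of 310° and 10°: 340°.
Base is 180° from the complement: 340 − 180 = 160°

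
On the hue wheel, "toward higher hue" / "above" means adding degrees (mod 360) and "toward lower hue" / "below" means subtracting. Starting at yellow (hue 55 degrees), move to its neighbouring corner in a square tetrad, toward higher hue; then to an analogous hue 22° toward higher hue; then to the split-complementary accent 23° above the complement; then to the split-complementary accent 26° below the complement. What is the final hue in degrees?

164°

+90° (square ↑): 55 + 90 = 145°
+22° (analog 22° ↑): 145 + 22 = 167°
+203° (split-comp 23° ↑): 167 + 203 = 370 → 370 − 360 = 10°
+154° (split-comp 26° ↓): 10 + 154 = 164°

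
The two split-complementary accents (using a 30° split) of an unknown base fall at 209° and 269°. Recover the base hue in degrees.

59°

The accents sit 30° either side of the complement, so the complement is their short-arc midpoint on the wheel.
Short-arc midpoint of 209° and 269°: 239°.
Base is 180° from the complement: 239 − 180 = 59°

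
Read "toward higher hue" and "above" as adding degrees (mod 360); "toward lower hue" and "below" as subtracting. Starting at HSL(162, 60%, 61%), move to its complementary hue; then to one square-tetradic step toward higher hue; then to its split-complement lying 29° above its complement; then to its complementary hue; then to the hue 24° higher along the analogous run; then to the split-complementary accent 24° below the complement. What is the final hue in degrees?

281°

+180° (complement): 162 + 180 = 342°
+90° (square ↑): 342 + 90 = 432 → 432 − 360 = 72°
+209° (split-comp 29° ↑): 72 + 209 = 281°
+180° (complement): 281 + 180 = 461 → 461 − 360 = 101°
+24° (analog 24° ↑): 101 + 24 = 125°
+156° (split-comp 24° ↓): 125 + 156 = 281°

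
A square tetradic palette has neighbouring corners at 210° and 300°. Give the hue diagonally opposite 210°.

A square tetradic scheme places four hues 90° apart; opposite corners are 180° apart.
210 + 180 = 390 → 390 − 360 = 30°

30°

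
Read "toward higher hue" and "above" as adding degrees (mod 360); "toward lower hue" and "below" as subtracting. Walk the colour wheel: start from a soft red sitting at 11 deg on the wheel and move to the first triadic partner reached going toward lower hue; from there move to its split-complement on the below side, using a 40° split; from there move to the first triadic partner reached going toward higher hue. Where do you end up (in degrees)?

151°

11 − 120 = -109 → -109 + 360 = 251°   (triadic ↓)
251 + 140 = 391 → 391 − 360 = 31°   (split-comp 40° ↓)
31 + 120 = 151°   (triadic ↑)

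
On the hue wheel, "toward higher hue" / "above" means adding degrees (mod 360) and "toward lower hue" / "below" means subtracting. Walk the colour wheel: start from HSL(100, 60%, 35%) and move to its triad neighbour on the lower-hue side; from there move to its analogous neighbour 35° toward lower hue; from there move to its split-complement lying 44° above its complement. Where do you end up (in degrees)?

169°

100 − 120 = -20 → -20 + 360 = 340°   (triadic ↓)
340 − 35 = 305°   (analog 35° ↓)
305 + 224 = 529 → 529 − 360 = 169°   (split-comp 44° ↑)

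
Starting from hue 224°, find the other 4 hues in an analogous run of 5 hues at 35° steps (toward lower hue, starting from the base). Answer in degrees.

189°, 154°, 119°, 84°

224 − 35 = 189°
224 − 70 = 154°
224 − 105 = 119°
224 − 140 = 84°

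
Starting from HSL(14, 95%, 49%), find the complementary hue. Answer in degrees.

The complement sits 180° across the wheel.
14 + 180 = 194°

194°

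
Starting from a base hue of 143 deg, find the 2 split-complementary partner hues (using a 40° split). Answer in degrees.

283° and 3°

Complement of 143 deg: 143 + 180 = 323°
323 − 40 = 283°
323 + 40 = 363 → 363 − 360 = 3°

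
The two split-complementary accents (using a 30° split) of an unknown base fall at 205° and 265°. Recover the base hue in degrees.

55°

The accents sit 30° either side of the complement, so the complement is their short-arc midpoint on the wheel.
Short-arc midpoint of 205° and 265°: 235°.
Base is 180° from the complement: 235 − 180 = 55°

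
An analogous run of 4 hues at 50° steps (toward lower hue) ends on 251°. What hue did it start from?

41°

3 steps of 50° (toward lower hue) give a net shift of −150°.
Start = end − shift: 251 + 150 = 401 → 401 − 360 = 41°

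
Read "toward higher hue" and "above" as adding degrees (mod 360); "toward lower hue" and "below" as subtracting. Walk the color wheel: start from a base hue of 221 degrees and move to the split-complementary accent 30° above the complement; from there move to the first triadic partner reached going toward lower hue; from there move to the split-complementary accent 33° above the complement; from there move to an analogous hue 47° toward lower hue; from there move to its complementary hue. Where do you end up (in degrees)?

221 + 210 = 431 → 431 − 360 = 71°   (split-comp 30° ↑)
71 − 120 = -49 → -49 + 360 = 311°   (triadic ↓)
311 + 213 = 524 → 524 − 360 = 164°   (split-comp 33° ↑)
164 − 47 = 117°   (analog 47° ↓)
117 + 180 = 297°   (complement)

297°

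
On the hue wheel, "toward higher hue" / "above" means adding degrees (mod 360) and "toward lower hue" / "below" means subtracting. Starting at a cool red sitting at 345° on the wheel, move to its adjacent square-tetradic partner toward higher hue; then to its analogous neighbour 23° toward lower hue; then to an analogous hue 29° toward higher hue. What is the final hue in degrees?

81°

square ↑ +90°: 345 + 90 = 435 → 435 − 360 = 75°
analog 23° ↓ −23°: 75 − 23 = 52°
analog 29° ↑ +29°: 52 + 29 = 81°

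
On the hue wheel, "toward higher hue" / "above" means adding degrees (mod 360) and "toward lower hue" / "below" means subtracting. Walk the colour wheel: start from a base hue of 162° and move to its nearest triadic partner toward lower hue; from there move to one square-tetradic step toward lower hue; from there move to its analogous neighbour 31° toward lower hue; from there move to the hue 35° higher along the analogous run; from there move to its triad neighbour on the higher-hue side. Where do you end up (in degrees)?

162 − 120 = 42°   (triadic ↓)
42 − 90 = -48 → -48 + 360 = 312°   (square ↓)
312 − 31 = 281°   (analog 31° ↓)
281 + 35 = 316°   (analog 35° ↑)
316 + 120 = 436 → 436 − 360 = 76°   (triadic ↑)

76°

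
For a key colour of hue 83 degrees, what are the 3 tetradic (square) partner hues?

173°, 263° and 353°

A square tetradic scheme places four hues every 90°.
83 + 90 = 173°
83 + 180 = 263°
83 + 270 = 353°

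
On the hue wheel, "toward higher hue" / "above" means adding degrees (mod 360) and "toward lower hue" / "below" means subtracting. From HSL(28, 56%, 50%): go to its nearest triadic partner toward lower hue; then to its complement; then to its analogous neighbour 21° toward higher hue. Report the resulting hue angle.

triadic ↓ −120°: 28 − 120 = -92 → -92 + 360 = 268°
complement +180°: 268 + 180 = 448 → 448 − 360 = 88°
analog 21° ↑ +21°: 88 + 21 = 109°

109°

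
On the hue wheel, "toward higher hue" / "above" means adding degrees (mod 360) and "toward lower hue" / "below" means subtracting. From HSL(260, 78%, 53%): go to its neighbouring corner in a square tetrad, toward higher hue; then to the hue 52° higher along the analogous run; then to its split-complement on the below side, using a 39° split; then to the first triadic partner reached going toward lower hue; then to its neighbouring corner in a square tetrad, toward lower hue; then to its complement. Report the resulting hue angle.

153°

+90° (square ↑): 260 + 90 = 350°
+52° (analog 52° ↑): 350 + 52 = 402 → 402 − 360 = 42°
+141° (split-comp 39° ↓): 42 + 141 = 183°
−120° (triadic ↓): 183 − 120 = 63°
−90° (square ↓): 63 − 90 = -27 → -27 + 360 = 333°
+180° (complement): 333 + 180 = 513 → 513 − 360 = 153°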